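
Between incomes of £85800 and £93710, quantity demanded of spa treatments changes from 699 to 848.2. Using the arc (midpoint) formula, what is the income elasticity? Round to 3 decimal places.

2.188

ΔQ = 848.2 − 699 = 149.2; midpoint Q̄ = (699 + 848.2)/2 = 773.6.
ΔI = 93710 − 85800 = 7910; midpoint Ī = (85800 + 93710)/2 = 89755.
η = (ΔQ/Q̄) ÷ (ΔI/Ī) = (149.2/773.6) ÷ (7910/89755) = 2.188.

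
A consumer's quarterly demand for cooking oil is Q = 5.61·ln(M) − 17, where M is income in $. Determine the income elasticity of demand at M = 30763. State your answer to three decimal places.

At M = 30763: Q = 40.974.
dQ/dM = 5.61/M = 0.000182362 at this income.
η = (dQ/dM)·(M/Q) = 0.000182362 × (30763/40.974) = 0.137.

0.137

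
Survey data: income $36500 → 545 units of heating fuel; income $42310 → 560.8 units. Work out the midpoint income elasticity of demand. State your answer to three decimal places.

0.194

ΔQ = 560.8 − 545 = 15.8; midpoint Q̄ = (545 + 560.8)/2 = 552.9.
ΔI = 42310 − 36500 = 5810; midpoint Ī = (36500 + 42310)/2 = 39405.
η = (ΔQ/Q̄) ÷ (ΔI/Ī) = (15.8/552.9) ÷ (5810/39405) = 0.194.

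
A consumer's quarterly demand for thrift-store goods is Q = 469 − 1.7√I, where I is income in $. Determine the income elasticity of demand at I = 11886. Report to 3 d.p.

-0.327

At I = 11886: Q = 283.661.
dQ/dI = -1.7/(2√I) = -0.00779652 at this income.
η = (dQ/dI)·(I/Q) = -0.00779652 × (11886/283.661) = -0.327.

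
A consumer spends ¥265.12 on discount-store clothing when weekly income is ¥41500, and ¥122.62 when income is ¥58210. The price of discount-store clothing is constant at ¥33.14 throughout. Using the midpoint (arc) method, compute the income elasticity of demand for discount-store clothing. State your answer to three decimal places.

-2.193

With a constant price, Q₁ = 265.12/33.14 = 8.000 and Q₂ = 122.62/33.14 = 3.700 (equivalently, work directly with expenditure since P cancels).
Midpoint %ΔQ = (122.62 − 265.12)/193.87 = -0.73503; midpoint %ΔI = (58210 − 41500)/49855 = 0.33517.
η = -0.73503 / 0.33517 = -2.193.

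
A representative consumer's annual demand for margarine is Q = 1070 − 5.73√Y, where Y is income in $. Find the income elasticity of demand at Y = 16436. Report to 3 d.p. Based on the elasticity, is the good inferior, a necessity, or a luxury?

-1.095 (inferior good)

At Y = 16436: Q = 335.397.
dQ/dY = -5.73/(2√Y) = -0.0223474 at this income.
η = (dQ/dY)·(Y/Q) = -0.0223474 × (16436/335.397) = -1.095.
Since η < 0, the good is an inferior good.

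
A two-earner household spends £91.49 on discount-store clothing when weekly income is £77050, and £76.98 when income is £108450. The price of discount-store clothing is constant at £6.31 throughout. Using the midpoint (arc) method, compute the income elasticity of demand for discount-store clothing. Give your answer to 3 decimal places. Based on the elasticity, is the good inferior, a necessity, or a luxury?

-0.509 (inferior good)

With a constant price, Q₁ = 91.49/6.31 = 14.499 and Q₂ = 76.98/6.31 = 12.200 (equivalently, work directly with expenditure since P cancels).
Midpoint %ΔQ = (76.98 − 91.49)/84.24 = -0.17226; midpoint %ΔI = (108450 − 77050)/92750 = 0.33854.
η = -0.17226 / 0.33854 = -0.509.
η < 0 ⇒ inferior good.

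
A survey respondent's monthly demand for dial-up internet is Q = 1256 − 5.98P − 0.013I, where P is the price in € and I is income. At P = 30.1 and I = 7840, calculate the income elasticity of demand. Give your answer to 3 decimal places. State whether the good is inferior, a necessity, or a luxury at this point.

-0.105 (inferior good)

At P = 30.1, I = 7840: Q = 974.082.
Holding P constant, ∂Q/∂I = −0.013.
η_I = (∂Q/∂I)·(I/Q) = -0.013 × (7840/974.082) = -0.105.
Since η < 0, this is an inferior good.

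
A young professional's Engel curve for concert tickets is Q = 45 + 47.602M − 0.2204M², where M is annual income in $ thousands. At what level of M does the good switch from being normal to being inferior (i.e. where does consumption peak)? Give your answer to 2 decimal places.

107.99

dQ/dM = 47.602 − 0.4408M.
The good is inferior where dQ/dM < 0. Setting dQ/dM = 0 gives M = 47.602 / 0.4408 = 107.99.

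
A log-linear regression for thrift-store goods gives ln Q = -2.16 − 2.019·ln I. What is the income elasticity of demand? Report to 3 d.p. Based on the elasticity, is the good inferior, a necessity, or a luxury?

-2.019 (inferior good)

In a log-linear demand, the coefficient on ln I is the income elasticity.
So η = -2.019.
η < 0 ⇒ inferior good.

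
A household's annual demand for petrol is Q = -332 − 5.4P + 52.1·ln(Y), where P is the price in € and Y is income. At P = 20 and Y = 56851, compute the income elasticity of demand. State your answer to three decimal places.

At P = 20, Y = 56851: Q = 130.401.
Holding P constant, ∂Q/∂Y = 52.1/Y = 0.000916431.
η_Y = (∂Q/∂Y)·(Y/Q) = 0.000916431 × (56851/130.401) = 0.400.

0.400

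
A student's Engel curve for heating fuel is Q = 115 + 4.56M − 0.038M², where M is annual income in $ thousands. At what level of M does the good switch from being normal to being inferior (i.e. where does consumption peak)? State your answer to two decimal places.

60.00

dQ/dM = 4.56 − 0.076M.
The good is inferior where dQ/dM < 0. Setting dQ/dM = 0 gives M = 4.56 / 0.076 = 60.00.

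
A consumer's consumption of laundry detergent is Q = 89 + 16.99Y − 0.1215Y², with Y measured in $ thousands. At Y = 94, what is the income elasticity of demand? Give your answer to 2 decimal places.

At Y = 94: Q = 612.4860.
dQ/dY = 16.99 − 0.243Y = -5.85200.
η = (dQ/dY)·(Y/Q) = -5.85200 × (94/612.4860) = -0.90.

-0.90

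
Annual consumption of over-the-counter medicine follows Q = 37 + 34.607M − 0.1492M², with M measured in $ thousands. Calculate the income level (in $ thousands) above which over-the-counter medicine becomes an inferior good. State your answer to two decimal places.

dQ/dM = 34.607 − 0.2984M.
The good is inferior where dQ/dM < 0. Setting dQ/dM = 0 gives M = 34.607 / 0.2984 = 115.98.

115.98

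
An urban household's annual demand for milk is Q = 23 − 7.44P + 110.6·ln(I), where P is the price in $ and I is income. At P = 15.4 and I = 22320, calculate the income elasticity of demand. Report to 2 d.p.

0.11

At P = 15.4, I = 22320: Q = 1015.888.
Holding P constant, ∂Q/∂I = 110.6/I = 0.0049552.
η_I = (∂Q/∂I)·(I/Q) = 0.0049552 × (22320/1015.888) = 0.11.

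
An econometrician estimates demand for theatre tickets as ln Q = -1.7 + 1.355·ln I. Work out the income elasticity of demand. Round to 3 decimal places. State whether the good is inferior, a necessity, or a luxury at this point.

1.355 (luxury)

In a log-linear demand, the coefficient on ln I is the income elasticity.
So η = 1.355.
η > 1 ⇒ luxury.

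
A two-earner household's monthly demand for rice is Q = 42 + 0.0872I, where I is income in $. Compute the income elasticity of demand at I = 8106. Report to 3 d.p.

At I = 8106: Q = 748.843.
dQ/dI = 0.0872.
η = (dQ/dI)·(I/Q) = 0.0872 × (8106/748.843) = 0.944.

0.944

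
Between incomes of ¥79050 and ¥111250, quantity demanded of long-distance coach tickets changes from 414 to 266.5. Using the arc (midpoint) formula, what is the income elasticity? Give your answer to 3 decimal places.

-1.281

ΔQ = 266.5 − 414 = -147.5; midpoint Q̄ = (414 + 266.5)/2 = 340.25.
ΔI = 111250 − 79050 = 32200; midpoint Ī = (79050 + 111250)/2 = 95150.
η = (ΔQ/Q̄) ÷ (ΔI/Ī) = (-147.5/340.25) ÷ (32200/95150) = -1.281.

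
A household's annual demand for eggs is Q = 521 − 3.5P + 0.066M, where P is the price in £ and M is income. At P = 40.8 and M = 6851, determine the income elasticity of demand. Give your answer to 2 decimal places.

0.54

At P = 40.8, M = 6851: Q = 830.366.
Holding P constant, ∂Q/∂M = 0.066.
η_M = (∂Q/∂M)·(M/Q) = 0.066 × (6851/830.366) = 0.54.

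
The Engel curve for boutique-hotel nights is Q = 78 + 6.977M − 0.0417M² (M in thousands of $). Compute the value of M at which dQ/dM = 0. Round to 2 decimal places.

83.66

dQ/dM = 6.977 − 0.0834M.
The good is inferior where dQ/dM < 0. Setting dQ/dM = 0 gives M = 6.977 / 0.0834 = 83.66.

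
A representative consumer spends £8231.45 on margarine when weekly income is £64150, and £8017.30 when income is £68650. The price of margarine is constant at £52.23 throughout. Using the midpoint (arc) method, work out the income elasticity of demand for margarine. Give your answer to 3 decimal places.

With a constant price, Q₁ = 8231.45/52.23 = 157.600 and Q₂ = 8017.30/52.23 = 153.500 (equivalently, work directly with expenditure since P cancels).
Midpoint %ΔQ = (8017.30 − 8231.45)/8124.38 = -0.02636; midpoint %ΔI = (68650 − 64150)/66400 = 0.06777.
η = -0.02636 / 0.06777 = -0.389.

-0.389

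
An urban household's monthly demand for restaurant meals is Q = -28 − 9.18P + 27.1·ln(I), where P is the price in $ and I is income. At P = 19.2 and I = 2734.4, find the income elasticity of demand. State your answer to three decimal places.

At P = 19.2, I = 2734.4: Q = 10.204.
Holding P constant, ∂Q/∂I = 27.1/I = 0.00991077.
η_I = (∂Q/∂I)·(I/Q) = 0.00991077 × (2734.4/10.204) = 2.656.

2.656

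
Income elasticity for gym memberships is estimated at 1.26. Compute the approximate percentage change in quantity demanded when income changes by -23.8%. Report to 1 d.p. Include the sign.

-30.0%

%ΔQ ≈ η × %ΔI = 1.26 × (-23.8%) = -30.0%.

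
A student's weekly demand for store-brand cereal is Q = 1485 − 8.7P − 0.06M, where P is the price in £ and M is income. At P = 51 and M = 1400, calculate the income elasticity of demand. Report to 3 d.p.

-0.088

At P = 51, M = 1400: Q = 957.300.
Holding P constant, ∂Q/∂M = −0.06.
η_M = (∂Q/∂M)·(M/Q) = -0.06 × (1400/957.300) = -0.088.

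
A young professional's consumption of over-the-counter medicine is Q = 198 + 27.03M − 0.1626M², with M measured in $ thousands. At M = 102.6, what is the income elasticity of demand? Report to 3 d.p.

At M = 102.6: Q = 1259.6268.
dQ/dM = 27.03 − 0.3252M = -6.33552.
η = (dQ/dM)·(M/Q) = -6.33552 × (102.6/1259.6268) = -0.516.

-0.516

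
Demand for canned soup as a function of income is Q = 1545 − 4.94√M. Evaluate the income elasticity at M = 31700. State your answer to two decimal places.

-0.66

At M = 31700: Q = 665.458.
dQ/dM = -4.94/(2√M) = -0.0138729 at this income.
η = (dQ/dM)·(M/Q) = -0.0138729 × (31700/665.458) = -0.66.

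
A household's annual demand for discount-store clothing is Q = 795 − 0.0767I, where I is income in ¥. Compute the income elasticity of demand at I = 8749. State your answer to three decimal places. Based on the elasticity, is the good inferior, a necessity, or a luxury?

At I = 8749: Q = 123.952.
dQ/dI = −0.0767.
η = (dQ/dI)·(I/Q) = -0.0767 × (8749/123.952) = -5.414.
Since η < 0, the good is an inferior good.

-5.414 (inferior good)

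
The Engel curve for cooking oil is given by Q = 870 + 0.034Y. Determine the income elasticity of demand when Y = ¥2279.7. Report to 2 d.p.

At Y = 2279.7: Q = 947.510.
dQ/dY = 0.034.
η = (dQ/dY)·(Y/Q) = 0.034 × (2279.7/947.510) = 0.08.

0.08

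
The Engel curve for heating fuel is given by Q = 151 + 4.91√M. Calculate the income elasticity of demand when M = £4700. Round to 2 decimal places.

0.35

At M = 4700: Q = 487.613.
dQ/dM = 4.91/(2√M) = 0.0358099 at this income.
η = (dQ/dM)·(M/Q) = 0.0358099 × (4700/487.613) = 0.35.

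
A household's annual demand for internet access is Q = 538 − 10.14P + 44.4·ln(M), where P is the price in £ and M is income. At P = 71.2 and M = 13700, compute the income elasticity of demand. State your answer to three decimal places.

0.186

At P = 71.2, M = 13700: Q = 238.949.
Holding P constant, ∂Q/∂M = 44.4/M = 0.00324088.
η_M = (∂Q/∂M)·(M/Q) = 0.00324088 × (13700/238.949) = 0.186.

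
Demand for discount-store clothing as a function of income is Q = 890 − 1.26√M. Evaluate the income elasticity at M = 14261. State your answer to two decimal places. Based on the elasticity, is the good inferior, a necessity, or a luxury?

At M = 14261: Q = 739.532.
dQ/dM = -1.26/(2√M) = -0.00527552 at this income.
η = (dQ/dM)·(M/Q) = -0.00527552 × (14261/739.532) = -0.10.
Since η < 0, the good is an inferior good.

-0.10 (inferior good)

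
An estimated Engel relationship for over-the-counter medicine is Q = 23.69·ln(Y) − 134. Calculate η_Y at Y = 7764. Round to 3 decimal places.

0.303

At Y = 7764: Q = 78.197.
dQ/dY = 23.69/Y = 0.00305126 at this income.
η = (dQ/dY)·(Y/Q) = 0.00305126 × (7764/78.197) = 0.303.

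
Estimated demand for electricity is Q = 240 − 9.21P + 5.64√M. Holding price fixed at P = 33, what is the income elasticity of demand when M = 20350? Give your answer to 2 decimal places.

At P = 33, M = 20350: Q = 740.635.
Holding P constant, ∂Q/∂M = 5.64/(2√M) = 0.0197682.
η_M = (∂Q/∂M)·(M/Q) = 0.0197682 × (20350/740.635) = 0.54.

0.54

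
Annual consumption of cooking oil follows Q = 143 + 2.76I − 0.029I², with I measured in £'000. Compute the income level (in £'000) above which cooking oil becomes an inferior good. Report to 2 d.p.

dQ/dI = 2.76 − 0.058I.
The good is inferior where dQ/dI < 0. Setting dQ/dI = 0 gives I = 2.76 / 0.058 = 47.59.

47.59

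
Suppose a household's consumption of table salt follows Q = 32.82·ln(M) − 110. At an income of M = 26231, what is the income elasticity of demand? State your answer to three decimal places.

At M = 26231: Q = 223.934.
dQ/dM = 32.82/M = 0.00125119 at this income.
η = (dQ/dM)·(M/Q) = 0.00125119 × (26231/223.934) = 0.147.

0.147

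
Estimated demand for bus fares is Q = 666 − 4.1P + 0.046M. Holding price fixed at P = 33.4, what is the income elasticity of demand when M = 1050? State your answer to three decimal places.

0.084

At P = 33.4, M = 1050: Q = 577.360.
Holding P constant, ∂Q/∂M = 0.046.
η_M = (∂Q/∂M)·(M/Q) = 0.046 × (1050/577.360) = 0.084.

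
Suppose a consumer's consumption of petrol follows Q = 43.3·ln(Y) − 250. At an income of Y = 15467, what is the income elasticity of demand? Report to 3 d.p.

0.258

At Y = 15467: Q = 167.692.
dQ/dY = 43.3/Y = 0.00279951 at this income.
η = (dQ/dY)·(Y/Q) = 0.00279951 × (15467/167.692) = 0.258.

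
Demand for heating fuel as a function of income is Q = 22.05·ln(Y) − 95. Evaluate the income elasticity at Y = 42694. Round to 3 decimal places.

0.157

At Y = 42694: Q = 140.093.
dQ/dY = 22.05/Y = 0.000516466 at this income.
η = (dQ/dY)·(Y/Q) = 0.000516466 × (42694/140.093) = 0.157.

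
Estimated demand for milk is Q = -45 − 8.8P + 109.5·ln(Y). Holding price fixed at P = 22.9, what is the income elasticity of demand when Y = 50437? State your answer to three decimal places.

0.117

At P = 22.9, Y = 50437: Q = 939.199.
Holding P constant, ∂Q/∂Y = 109.5/Y = 0.00217103.
η_Y = (∂Q/∂Y)·(Y/Q) = 0.00217103 × (50437/939.199) = 0.117.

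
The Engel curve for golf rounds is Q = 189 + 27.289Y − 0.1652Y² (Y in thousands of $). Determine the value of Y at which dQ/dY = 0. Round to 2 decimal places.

82.59

dQ/dY = 27.289 − 0.3304Y.
The good is inferior where dQ/dY < 0. Setting dQ/dY = 0 gives Y = 27.289 / 0.3304 = 82.59.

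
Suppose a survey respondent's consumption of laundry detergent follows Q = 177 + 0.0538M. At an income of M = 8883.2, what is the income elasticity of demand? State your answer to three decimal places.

At M = 8883.2: Q = 654.916.
dQ/dM = 0.0538.
η = (dQ/dM)·(M/Q) = 0.0538 × (8883.2/654.916) = 0.730.

0.730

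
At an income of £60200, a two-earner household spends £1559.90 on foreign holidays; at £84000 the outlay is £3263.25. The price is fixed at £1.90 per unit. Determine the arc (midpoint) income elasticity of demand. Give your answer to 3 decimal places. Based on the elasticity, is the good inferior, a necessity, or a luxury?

With a constant price, Q₁ = 1559.90/1.90 = 821.000 and Q₂ = 3263.25/1.90 = 1717.500 (equivalently, work directly with expenditure since P cancels).
Midpoint %ΔQ = (3263.25 − 1559.90)/2411.57 = 0.70632; midpoint %ΔI = (84000 − 60200)/72100 = 0.33010.
η = 0.70632 / 0.33010 = 2.140.
η > 1 ⇒ luxury.

2.140 (luxury)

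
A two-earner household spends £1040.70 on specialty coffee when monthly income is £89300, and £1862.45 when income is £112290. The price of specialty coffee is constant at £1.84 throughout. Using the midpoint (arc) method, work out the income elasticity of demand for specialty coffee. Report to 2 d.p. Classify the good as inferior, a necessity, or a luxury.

With a constant price, Q₁ = 1040.70/1.84 = 565.598 and Q₂ = 1862.45/1.84 = 1012.201 (equivalently, work directly with expenditure since P cancels).
Midpoint %ΔQ = (1862.45 − 1040.70)/1451.58 = 0.56611; midpoint %ΔI = (112290 − 89300)/100795 = 0.22809.
η = 0.56611 / 0.22809 = 2.48.
η > 1 ⇒ luxury.

2.48 (luxury)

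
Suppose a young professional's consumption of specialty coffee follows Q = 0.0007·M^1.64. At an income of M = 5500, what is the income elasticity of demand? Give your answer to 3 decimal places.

For Q = A·M^β the income elasticity is constant and equal to β.
Here β = 1.64, so η = 1.640.

1.640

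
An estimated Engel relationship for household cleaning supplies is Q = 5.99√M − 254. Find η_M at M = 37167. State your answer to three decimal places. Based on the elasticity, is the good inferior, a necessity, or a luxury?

0.641 (necessity)

At M = 37167: Q = 900.797.
dQ/dM = 5.99/(2√M) = 0.0155352 at this income.
η = (dQ/dM)·(M/Q) = 0.0155352 × (37167/900.797) = 0.641.
Since 0 < η < 1, the good is a necessity.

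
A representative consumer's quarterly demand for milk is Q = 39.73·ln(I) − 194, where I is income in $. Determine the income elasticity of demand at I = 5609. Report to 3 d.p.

At I = 5609: Q = 148.954.
dQ/dI = 39.73/I = 0.00708326 at this income.
η = (dQ/dI)·(I/Q) = 0.00708326 × (5609/148.954) = 0.267.

0.267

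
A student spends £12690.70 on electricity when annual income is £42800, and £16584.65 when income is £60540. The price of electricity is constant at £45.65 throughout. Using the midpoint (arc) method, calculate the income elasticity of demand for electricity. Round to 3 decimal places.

0.775

With a constant price, Q₁ = 12690.70/45.65 = 278.000 and Q₂ = 16584.65/45.65 = 363.300 (equivalently, work directly with expenditure since P cancels).
Midpoint %ΔQ = (16584.65 − 12690.70)/14637.68 = 0.26602; midpoint %ΔI = (60540 − 42800)/51670 = 0.34333.
η = 0.26602 / 0.34333 = 0.775.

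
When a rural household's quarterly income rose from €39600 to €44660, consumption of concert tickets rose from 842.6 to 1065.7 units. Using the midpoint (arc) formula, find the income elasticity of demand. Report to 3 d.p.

1.947

ΔQ = 1065.7 − 842.6 = 223.1; midpoint Q̄ = (842.6 + 1065.7)/2 = 954.15.
ΔI = 44660 − 39600 = 5060; midpoint Ī = (39600 + 44660)/2 = 42130.
η = (ΔQ/Q̄) ÷ (ΔI/Ī) = (223.1/954.15) ÷ (5060/42130) = 1.947.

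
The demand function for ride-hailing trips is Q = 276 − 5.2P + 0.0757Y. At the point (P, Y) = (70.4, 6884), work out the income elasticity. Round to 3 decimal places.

1.209

At P = 70.4, Y = 6884: Q = 431.039.
Holding P constant, ∂Q/∂Y = 0.0757.
η_Y = (∂Q/∂Y)·(Y/Q) = 0.0757 × (6884/431.039) = 1.209.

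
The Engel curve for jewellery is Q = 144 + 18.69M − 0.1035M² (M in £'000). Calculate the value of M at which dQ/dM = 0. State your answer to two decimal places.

dQ/dM = 18.69 − 0.207M.
The good is inferior where dQ/dM < 0. Setting dQ/dM = 0 gives M = 18.69 / 0.207 = 90.29.

90.29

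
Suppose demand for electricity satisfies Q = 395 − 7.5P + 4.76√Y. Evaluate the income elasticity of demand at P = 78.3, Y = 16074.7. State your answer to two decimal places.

0.73

At P = 78.3, Y = 16074.7: Q = 411.252.
Holding P constant, ∂Q/∂Y = 4.76/(2√Y) = 0.0187718.
η_Y = (∂Q/∂Y)·(Y/Q) = 0.0187718 × (16074.7/411.252) = 0.73.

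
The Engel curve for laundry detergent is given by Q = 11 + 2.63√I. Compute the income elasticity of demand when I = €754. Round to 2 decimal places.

0.43

At I = 754: Q = 83.217.
dQ/dI = 2.63/(2√I) = 0.0478895 at this income.
η = (dQ/dI)·(I/Q) = 0.0478895 × (754/83.217) = 0.43.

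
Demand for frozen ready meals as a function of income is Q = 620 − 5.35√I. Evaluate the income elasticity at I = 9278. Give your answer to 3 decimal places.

At I = 9278: Q = 104.675.
dQ/dI = -5.35/(2√I) = -0.0277713 at this income.
η = (dQ/dI)·(I/Q) = -0.0277713 × (9278/104.675) = -2.462.

-2.462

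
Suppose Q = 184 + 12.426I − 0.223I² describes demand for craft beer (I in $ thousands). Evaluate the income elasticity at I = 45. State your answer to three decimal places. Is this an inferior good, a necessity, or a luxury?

At I = 45: Q = 291.5950.
dQ/dI = 12.426 − 0.446I = -7.64400.
η = (dQ/dI)·(I/Q) = -7.64400 × (45/291.5950) = -1.180.
η < 0 ⇒ inferior good.

-1.180 (inferior good)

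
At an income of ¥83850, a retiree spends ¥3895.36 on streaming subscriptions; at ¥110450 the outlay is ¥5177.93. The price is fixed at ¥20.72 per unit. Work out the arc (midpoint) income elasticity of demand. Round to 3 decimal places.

With a constant price, Q₁ = 3895.36/20.72 = 188.000 and Q₂ = 5177.93/20.72 = 249.900 (equivalently, work directly with expenditure since P cancels).
Midpoint %ΔQ = (5177.93 − 3895.36)/4536.65 = 0.28271; midpoint %ΔI = (110450 − 83850)/97150 = 0.27380.
η = 0.28271 / 0.27380 = 1.033.

1.033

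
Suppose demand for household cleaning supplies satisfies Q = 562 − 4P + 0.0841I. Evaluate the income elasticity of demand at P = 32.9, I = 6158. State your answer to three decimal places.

0.546

At P = 32.9, I = 6158: Q = 948.288.
Holding P constant, ∂Q/∂I = 0.0841.
η_I = (∂Q/∂I)·(I/Q) = 0.0841 × (6158/948.288) = 0.546.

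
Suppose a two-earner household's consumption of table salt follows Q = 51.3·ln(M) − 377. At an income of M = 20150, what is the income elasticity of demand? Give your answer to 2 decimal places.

At M = 20150: Q = 131.432.
dQ/dM = 51.3/M = 0.00254591 at this income.
η = (dQ/dM)·(M/Q) = 0.00254591 × (20150/131.432) = 0.39.

0.39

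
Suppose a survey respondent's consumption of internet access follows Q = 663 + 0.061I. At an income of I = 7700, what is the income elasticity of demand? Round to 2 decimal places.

0.41

At I = 7700: Q = 1132.700.
dQ/dI = 0.061.
η = (dQ/dI)·(I/Q) = 0.061 × (7700/1132.700) = 0.41.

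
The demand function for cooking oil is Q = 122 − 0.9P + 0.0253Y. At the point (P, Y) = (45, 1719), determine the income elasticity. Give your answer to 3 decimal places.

0.348

At P = 45, Y = 1719: Q = 124.991.
Holding P constant, ∂Q/∂Y = 0.0253.
η_Y = (∂Q/∂Y)·(Y/Q) = 0.0253 × (1719/124.991) = 0.348.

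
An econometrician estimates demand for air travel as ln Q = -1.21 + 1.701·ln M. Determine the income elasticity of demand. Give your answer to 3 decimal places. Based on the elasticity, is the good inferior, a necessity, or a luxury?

In a log-linear demand, the coefficient on ln M is the income elasticity.
So η = 1.701.
η > 1 ⇒ luxury.

1.701 (luxury)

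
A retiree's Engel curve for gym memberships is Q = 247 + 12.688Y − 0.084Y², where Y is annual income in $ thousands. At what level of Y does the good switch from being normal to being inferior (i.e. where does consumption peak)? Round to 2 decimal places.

75.52

dQ/dY = 12.688 − 0.168Y.
The good is inferior where dQ/dY < 0. Setting dQ/dY = 0 gives Y = 12.688 / 0.168 = 75.52.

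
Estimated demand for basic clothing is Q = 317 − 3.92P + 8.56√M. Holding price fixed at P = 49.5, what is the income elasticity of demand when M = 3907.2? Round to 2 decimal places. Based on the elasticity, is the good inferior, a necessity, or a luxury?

At P = 49.5, M = 3907.2: Q = 658.025.
Holding P constant, ∂Q/∂M = 8.56/(2√M) = 0.0684717.
η_M = (∂Q/∂M)·(M/Q) = 0.0684717 × (3907.2/658.025) = 0.41.
Since 0 < η < 1, this is a necessity.

0.41 (necessity)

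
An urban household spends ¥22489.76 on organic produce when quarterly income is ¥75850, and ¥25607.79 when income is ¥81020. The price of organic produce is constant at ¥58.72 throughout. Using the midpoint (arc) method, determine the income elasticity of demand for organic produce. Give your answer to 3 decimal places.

1.967

With a constant price, Q₁ = 22489.76/58.72 = 383.000 and Q₂ = 25607.79/58.72 = 436.100 (equivalently, work directly with expenditure since P cancels).
Midpoint %ΔQ = (25607.79 − 22489.76)/24048.78 = 0.12965; midpoint %ΔI = (81020 − 75850)/78435 = 0.06591.
η = 0.12965 / 0.06591 = 1.967.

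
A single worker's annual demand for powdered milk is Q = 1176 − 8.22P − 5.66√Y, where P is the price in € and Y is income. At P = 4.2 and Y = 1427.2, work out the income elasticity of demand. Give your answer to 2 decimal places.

At P = 4.2, Y = 1427.2: Q = 927.651.
Holding P constant, ∂Q/∂Y = -5.66/(2√Y) = -0.0749107.
η_Y = (∂Q/∂Y)·(Y/Q) = -0.0749107 × (1427.2/927.651) = -0.12.

-0.12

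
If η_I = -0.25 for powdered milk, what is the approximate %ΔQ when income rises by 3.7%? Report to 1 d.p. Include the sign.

-0.9%

%ΔQ ≈ η × %ΔI = -0.25 × 3.7% = -0.9%.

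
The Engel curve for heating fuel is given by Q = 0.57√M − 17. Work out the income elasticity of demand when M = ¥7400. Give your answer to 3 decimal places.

0.765

At M = 7400: Q = 32.033.
dQ/dM = 0.57/(2√M) = 0.00331306 at this income.
η = (dQ/dM)·(M/Q) = 0.00331306 × (7400/32.033) = 0.765.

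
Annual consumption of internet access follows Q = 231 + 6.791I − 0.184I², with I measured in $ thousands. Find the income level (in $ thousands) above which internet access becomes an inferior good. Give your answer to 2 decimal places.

dQ/dI = 6.791 − 0.368I.
The good is inferior where dQ/dI < 0. Setting dQ/dI = 0 gives I = 6.791 / 0.368 = 18.45.

18.45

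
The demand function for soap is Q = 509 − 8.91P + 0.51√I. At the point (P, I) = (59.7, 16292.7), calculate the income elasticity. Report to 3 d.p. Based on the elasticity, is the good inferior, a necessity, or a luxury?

At P = 59.7, I = 16292.7: Q = 42.171.
Holding P constant, ∂Q/∂I = 0.51/(2√I) = 0.00199776.
η_I = (∂Q/∂I)·(I/Q) = 0.00199776 × (16292.7/42.171) = 0.772.
Since 0 < η < 1, this is a necessity.

0.772 (necessity)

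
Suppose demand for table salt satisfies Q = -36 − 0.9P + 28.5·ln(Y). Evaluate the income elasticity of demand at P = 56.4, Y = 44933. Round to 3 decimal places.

0.130

At P = 56.4, Y = 44933: Q = 218.558.
Holding P constant, ∂Q/∂Y = 28.5/Y = 0.000634278.
η_Y = (∂Q/∂Y)·(Y/Q) = 0.000634278 × (44933/218.558) = 0.130.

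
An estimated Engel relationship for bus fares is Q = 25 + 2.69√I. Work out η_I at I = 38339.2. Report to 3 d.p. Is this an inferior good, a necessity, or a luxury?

0.477 (necessity)

At I = 38339.2: Q = 551.713.
dQ/dI = 2.69/(2√I) = 0.00686911 at this income.
η = (dQ/dI)·(I/Q) = 0.00686911 × (38339.2/551.713) = 0.477.
Since 0 < η < 1, the good is a necessity.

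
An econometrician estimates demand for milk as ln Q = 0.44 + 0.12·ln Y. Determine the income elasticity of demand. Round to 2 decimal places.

In a log-linear demand, the coefficient on ln Y is the income elasticity.
So η = 0.12.

0.12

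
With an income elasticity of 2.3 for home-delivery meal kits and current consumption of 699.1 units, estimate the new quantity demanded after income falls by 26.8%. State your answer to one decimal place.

268.2

%ΔQ ≈ η × %ΔI = 2.3 × (-26.8%) = -61.64%.
New Q ≈ 699.1 × (1 − 0.6164) = 268.2.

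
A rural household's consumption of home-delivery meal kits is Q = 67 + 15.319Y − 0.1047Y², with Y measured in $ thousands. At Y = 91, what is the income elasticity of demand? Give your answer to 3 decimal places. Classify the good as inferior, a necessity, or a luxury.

At Y = 91: Q = 594.0083.
dQ/dY = 15.319 − 0.2094Y = -3.73640.
η = (dQ/dY)·(Y/Q) = -3.73640 × (91/594.0083) = -0.572.
η < 0 ⇒ inferior good.

-0.572 (inferior good)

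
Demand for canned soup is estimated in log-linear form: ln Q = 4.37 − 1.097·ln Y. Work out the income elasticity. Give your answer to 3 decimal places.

-1.097

In a log-linear demand, the coefficient on ln Y is the income elasticity.
So η = -1.097.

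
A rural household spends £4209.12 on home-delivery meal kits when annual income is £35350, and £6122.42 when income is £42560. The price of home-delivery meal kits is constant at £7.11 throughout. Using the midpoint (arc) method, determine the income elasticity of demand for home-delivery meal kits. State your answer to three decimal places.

With a constant price, Q₁ = 4209.12/7.11 = 592.000 and Q₂ = 6122.42/7.11 = 861.100 (equivalently, work directly with expenditure since P cancels).
Midpoint %ΔQ = (6122.42 − 4209.12)/5165.77 = 0.37038; midpoint %ΔI = (42560 − 35350)/38955 = 0.18509.
η = 0.37038 / 0.18509 = 2.001.

2.001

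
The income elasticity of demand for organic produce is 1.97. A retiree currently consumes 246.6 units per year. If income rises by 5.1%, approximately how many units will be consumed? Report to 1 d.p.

271.4

%ΔQ ≈ η × %ΔI = 1.97 × 5.1% = 10.047%.
New Q ≈ 246.6 × (1 + 0.10047) = 271.4.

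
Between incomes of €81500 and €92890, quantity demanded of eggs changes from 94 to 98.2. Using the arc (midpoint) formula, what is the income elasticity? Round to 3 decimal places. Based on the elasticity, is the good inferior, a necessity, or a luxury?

0.335 (necessity)

ΔQ = 98.2 − 94 = 4.2; midpoint Q̄ = (94 + 98.2)/2 = 96.1.
ΔI = 92890 − 81500 = 11390; midpoint Ī = (81500 + 92890)/2 = 87195.
η = (ΔQ/Q̄) ÷ (ΔI/Ī) = (4.2/96.1) ÷ (11390/87195) = 0.335.
0 < η < 1 ⇒ necessity.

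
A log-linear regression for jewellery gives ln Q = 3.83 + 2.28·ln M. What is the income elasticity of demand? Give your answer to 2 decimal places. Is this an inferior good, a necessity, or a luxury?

2.28 (luxury)

In a log-linear demand, the coefficient on ln M is the income elasticity.
So η = 2.28.
η > 1 ⇒ luxury.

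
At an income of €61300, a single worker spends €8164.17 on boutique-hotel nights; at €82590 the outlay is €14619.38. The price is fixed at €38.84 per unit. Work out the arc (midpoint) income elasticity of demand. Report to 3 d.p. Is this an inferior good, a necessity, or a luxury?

With a constant price, Q₁ = 8164.17/38.84 = 210.200 and Q₂ = 14619.38/38.84 = 376.400 (equivalently, work directly with expenditure since P cancels).
Midpoint %ΔQ = (14619.38 − 8164.17)/11391.78 = 0.56666; midpoint %ΔI = (82590 − 61300)/71945 = 0.29592.
η = 0.56666 / 0.29592 = 1.915.
η > 1 ⇒ luxury.

1.915 (luxury)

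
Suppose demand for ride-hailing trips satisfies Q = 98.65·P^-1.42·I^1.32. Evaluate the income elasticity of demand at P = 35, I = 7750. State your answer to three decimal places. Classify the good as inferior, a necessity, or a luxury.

1.320 (luxury)

For a multiplicative demand Q = A·P^α·I^β, the income elasticity is β everywhere.
Here β = 1.32, so η = 1.320.
Since η > 1, this is a luxury.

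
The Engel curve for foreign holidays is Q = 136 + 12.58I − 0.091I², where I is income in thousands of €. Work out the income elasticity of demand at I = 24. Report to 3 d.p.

0.511

At I = 24: Q = 385.5040.
dQ/dI = 12.58 − 0.182I = 8.21200.
η = (dQ/dI)·(I/Q) = 8.21200 × (24/385.5040) = 0.511.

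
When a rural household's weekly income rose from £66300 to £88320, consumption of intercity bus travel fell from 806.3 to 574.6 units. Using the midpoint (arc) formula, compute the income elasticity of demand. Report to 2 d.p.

ΔQ = 574.6 − 806.3 = -231.7; midpoint Q̄ = (806.3 + 574.6)/2 = 690.45.
ΔI = 88320 − 66300 = 22020; midpoint Ī = (66300 + 88320)/2 = 77310.
η = (ΔQ/Q̄) ÷ (ΔI/Ī) = (-231.7/690.45) ÷ (22020/77310) = -1.18.

-1.18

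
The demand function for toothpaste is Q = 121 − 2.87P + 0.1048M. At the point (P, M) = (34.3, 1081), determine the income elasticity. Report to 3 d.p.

0.834

At P = 34.3, M = 1081: Q = 135.848.
Holding P constant, ∂Q/∂M = 0.1048.
η_M = (∂Q/∂M)·(M/Q) = 0.1048 × (1081/135.848) = 0.834.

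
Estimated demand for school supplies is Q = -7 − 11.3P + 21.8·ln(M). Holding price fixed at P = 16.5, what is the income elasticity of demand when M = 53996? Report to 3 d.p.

0.494

At P = 16.5, M = 53996: Q = 44.097.
Holding P constant, ∂Q/∂M = 21.8/M = 0.000403734.
η_M = (∂Q/∂M)·(M/Q) = 0.000403734 × (53996/44.097) = 0.494.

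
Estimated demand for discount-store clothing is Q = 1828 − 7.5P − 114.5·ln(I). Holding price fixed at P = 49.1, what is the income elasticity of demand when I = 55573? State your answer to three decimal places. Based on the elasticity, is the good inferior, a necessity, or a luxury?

At P = 49.1, I = 55573: Q = 208.786.
Holding P constant, ∂Q/∂I = -114.5/I = -0.00206035.
η_I = (∂Q/∂I)·(I/Q) = -0.00206035 × (55573/208.786) = -0.548.
Since η < 0, this is an inferior good.

-0.548 (inferior good)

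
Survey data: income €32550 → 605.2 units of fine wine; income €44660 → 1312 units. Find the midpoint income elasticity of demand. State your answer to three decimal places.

2.350

ΔQ = 1312 − 605.2 = 706.8; midpoint Q̄ = (605.2 + 1312)/2 = 958.6.
ΔI = 44660 − 32550 = 12110; midpoint Ī = (32550 + 44660)/2 = 38605.
η = (ΔQ/Q̄) ÷ (ΔI/Ī) = (706.8/958.6) ÷ (12110/38605) = 2.350.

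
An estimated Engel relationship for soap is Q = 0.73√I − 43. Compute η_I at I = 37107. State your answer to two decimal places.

0.72

At I = 37107: Q = 97.621.
dQ/dI = 0.73/(2√I) = 0.00189481 at this income.
η = (dQ/dI)·(I/Q) = 0.00189481 × (37107/97.621) = 0.72.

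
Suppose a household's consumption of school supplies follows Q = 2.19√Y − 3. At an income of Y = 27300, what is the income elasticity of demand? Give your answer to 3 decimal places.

0.504

At Y = 27300: Q = 358.847.
dQ/dY = 2.19/(2√Y) = 0.00662724 at this income.
η = (dQ/dY)·(Y/Q) = 0.00662724 × (27300/358.847) = 0.504.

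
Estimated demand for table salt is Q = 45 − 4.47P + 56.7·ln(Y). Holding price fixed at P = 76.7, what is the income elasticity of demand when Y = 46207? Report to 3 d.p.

0.182

At P = 76.7, Y = 46207: Q = 311.159.
Holding P constant, ∂Q/∂Y = 56.7/Y = 0.00122709.
η_Y = (∂Q/∂Y)·(Y/Q) = 0.00122709 × (46207/311.159) = 0.182.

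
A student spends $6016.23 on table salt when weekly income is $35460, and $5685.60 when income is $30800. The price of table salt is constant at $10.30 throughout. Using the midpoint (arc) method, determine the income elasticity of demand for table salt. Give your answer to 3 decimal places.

0.402

With a constant price, Q₁ = 6016.23/10.30 = 584.100 and Q₂ = 5685.60/10.30 = 552.000 (equivalently, work directly with expenditure since P cancels).
Midpoint %ΔQ = (5685.60 − 6016.23)/5850.92 = -0.05651; midpoint %ΔI = (30800 − 35460)/33130 = -0.14066.
η = -0.05651 / -0.14066 = 0.402.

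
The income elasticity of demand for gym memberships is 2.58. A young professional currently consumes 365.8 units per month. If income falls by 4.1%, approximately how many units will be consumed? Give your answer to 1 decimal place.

327.1

%ΔQ ≈ η × %ΔI = 2.58 × (-4.1%) = -10.578%.
New Q ≈ 365.8 × (1 − 0.10578) = 327.1.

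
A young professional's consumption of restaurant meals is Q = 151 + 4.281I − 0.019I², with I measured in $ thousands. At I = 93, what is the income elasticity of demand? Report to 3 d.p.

At I = 93: Q = 384.8020.
dQ/dI = 4.281 − 0.038I = 0.74700.
η = (dQ/dI)·(I/Q) = 0.74700 × (93/384.8020) = 0.181.

0.181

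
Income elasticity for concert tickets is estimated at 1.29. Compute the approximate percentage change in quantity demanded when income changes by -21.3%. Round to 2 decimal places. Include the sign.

%ΔQ ≈ η × %ΔI = 1.29 × (-21.3%) = -27.48%.

-27.48%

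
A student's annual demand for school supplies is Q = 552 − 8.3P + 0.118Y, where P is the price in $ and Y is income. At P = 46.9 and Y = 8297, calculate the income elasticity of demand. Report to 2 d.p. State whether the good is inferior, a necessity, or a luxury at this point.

At P = 46.9, Y = 8297: Q = 1141.776.
Holding P constant, ∂Q/∂Y = 0.118.
η_Y = (∂Q/∂Y)·(Y/Q) = 0.118 × (8297/1141.776) = 0.86.
Since 0 < η < 1, this is a necessity.

0.86 (necessity)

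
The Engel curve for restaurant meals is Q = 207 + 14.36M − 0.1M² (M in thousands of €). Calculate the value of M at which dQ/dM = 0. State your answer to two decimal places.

dQ/dM = 14.36 − 0.2M.
The good is inferior where dQ/dM < 0. Setting dQ/dM = 0 gives M = 14.36 / 0.2 = 71.80.

71.80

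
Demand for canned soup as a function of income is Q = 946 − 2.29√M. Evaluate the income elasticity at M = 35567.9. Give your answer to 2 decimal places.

-0.42

At M = 35567.9: Q = 514.119.
dQ/dM = -2.29/(2√M) = -0.00607123 at this income.
η = (dQ/dM)·(M/Q) = -0.00607123 × (35567.9/514.119) = -0.42.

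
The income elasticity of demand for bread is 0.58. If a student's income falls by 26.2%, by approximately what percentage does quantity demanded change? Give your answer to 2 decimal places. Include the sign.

%ΔQ ≈ η × %ΔI = 0.58 × (-26.2%) = -15.20%.

-15.20%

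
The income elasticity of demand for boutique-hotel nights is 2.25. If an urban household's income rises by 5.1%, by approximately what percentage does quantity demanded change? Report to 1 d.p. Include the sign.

%ΔQ ≈ η × %ΔI = 2.25 × 5.1% = 11.5%.

11.5%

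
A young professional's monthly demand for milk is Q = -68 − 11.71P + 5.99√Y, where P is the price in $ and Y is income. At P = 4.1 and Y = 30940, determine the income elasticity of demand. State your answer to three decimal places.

0.562

At P = 4.1, Y = 30940: Q = 937.616.
Holding P constant, ∂Q/∂Y = 5.99/(2√Y) = 0.0170269.
η_Y = (∂Q/∂Y)·(Y/Q) = 0.0170269 × (30940/937.616) = 0.562.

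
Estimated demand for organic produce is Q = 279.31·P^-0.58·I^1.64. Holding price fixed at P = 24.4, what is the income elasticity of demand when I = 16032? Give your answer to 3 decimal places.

1.640

For a multiplicative demand Q = A·P^α·I^β, the income elasticity is β everywhere.
Here β = 1.64, so η = 1.640.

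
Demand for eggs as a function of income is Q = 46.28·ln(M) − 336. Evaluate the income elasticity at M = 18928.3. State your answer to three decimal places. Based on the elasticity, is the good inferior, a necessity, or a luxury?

At M = 18928.3: Q = 119.785.
dQ/dM = 46.28/M = 0.00244502 at this income.
η = (dQ/dM)·(M/Q) = 0.00244502 × (18928.3/119.785) = 0.386.
Since 0 < η < 1, the good is a necessity.

0.386 (necessity)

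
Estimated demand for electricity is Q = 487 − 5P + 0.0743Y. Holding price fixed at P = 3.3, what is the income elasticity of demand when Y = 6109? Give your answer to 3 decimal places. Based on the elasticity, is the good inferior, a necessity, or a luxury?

0.491 (necessity)

At P = 3.3, Y = 6109: Q = 924.399.
Holding P constant, ∂Q/∂Y = 0.0743.
η_Y = (∂Q/∂Y)·(Y/Q) = 0.0743 × (6109/924.399) = 0.491.
Since 0 < η < 1, this is a necessity.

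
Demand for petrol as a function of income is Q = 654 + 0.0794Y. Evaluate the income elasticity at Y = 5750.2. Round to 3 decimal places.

0.411

At Y = 5750.2: Q = 1110.566.
dQ/dY = 0.0794.
η = (dQ/dY)·(Y/Q) = 0.0794 × (5750.2/1110.566) = 0.411.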